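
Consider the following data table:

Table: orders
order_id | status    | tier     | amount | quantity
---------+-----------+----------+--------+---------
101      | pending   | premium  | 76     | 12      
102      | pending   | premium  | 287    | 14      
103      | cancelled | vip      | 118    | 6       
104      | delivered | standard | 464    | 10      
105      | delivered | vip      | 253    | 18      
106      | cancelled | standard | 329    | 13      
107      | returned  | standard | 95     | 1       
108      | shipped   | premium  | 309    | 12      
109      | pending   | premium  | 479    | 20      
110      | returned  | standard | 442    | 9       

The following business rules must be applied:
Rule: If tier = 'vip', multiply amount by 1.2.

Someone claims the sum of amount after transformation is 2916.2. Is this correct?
No, the correct result is 2926.2.

Step 1: Calculate the correct sum after transformation
Step 2: Apply multiplier 1.2 to records where tier = 'vip'
Step 3: Correct result = 2926.2
Step 4: Claimed result = 2916.2
Step 5: 2926.2 ≠ 2916.2
Conclusion: The claimed result is incorrect. The correct answer is 2926.2.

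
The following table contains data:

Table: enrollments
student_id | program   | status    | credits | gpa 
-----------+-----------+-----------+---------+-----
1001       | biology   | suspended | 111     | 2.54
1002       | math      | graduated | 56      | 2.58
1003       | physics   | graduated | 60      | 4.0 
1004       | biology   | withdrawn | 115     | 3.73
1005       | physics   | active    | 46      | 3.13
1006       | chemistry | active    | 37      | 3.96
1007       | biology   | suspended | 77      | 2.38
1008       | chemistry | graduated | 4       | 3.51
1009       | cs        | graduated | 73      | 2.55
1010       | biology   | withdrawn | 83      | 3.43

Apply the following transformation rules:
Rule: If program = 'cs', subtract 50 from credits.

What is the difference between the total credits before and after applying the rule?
50

Step 1: Original sum of credits = 662
Step 2: 1 records have program = 'cs'
Step 3: Each affected record changes by -50
Step 4: Total change = 1 × -50 = -50
Step 5: New sum = 662 + -50 = 612
Step 6: Difference = |612 - 662| = 50
        (Sum decreased by 50)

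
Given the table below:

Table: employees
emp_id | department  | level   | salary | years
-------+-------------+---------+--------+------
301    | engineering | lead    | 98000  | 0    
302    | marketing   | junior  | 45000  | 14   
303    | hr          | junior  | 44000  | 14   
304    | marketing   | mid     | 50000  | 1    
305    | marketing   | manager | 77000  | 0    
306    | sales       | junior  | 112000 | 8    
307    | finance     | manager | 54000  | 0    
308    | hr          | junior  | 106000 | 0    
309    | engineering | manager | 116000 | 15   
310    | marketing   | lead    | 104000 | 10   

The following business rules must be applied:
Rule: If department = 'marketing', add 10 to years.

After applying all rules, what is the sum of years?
102

Step 1: Count records where department = 'marketing': 4
Step 2: Total bonus added: 4 × 10 = 40
Step 3: Original sum of years: 62
Step 4: Final sum = 62 + 40 = 102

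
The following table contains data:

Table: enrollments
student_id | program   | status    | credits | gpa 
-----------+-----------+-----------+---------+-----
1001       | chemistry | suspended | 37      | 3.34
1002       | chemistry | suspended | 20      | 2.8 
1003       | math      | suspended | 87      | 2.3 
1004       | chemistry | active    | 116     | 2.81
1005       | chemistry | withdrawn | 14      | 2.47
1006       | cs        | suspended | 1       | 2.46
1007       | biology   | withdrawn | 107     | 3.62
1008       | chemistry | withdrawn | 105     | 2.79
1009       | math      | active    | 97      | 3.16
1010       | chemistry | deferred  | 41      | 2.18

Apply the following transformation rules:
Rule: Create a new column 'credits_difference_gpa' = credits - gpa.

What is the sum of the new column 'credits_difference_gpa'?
597.07

Step 1: For each record, compute credits - gpa
Example calculations:
  37 - 3.34 = 33.66
  20 - 2.8 = 17.2
  87 - 2.3 = 84.7
  ...
Step 2: Sum all derived values
Step 3: Total = 597.07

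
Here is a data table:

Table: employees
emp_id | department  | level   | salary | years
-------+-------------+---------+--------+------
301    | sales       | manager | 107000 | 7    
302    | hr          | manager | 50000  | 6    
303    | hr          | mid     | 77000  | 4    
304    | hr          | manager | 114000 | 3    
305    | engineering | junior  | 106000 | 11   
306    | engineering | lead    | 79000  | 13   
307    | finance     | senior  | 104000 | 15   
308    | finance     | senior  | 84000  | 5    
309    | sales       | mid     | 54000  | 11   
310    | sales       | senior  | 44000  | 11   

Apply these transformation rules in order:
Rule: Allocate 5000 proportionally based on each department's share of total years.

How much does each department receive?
engineering: 1395.35, finance: 1162.79, hr: 755.81, sales: 1686.05

Step 1: Calculate total years = 86
Step 2: Calculate each department's proportion:
  engineering: 24/86 = 27.91% → 1395.35
  finance: 20/86 = 23.26% → 1162.79
  hr: 13/86 = 15.12% → 755.81
  sales: 29/86 = 33.72% → 1686.05
Step 3: Verify: sum of allocations ≈ 5000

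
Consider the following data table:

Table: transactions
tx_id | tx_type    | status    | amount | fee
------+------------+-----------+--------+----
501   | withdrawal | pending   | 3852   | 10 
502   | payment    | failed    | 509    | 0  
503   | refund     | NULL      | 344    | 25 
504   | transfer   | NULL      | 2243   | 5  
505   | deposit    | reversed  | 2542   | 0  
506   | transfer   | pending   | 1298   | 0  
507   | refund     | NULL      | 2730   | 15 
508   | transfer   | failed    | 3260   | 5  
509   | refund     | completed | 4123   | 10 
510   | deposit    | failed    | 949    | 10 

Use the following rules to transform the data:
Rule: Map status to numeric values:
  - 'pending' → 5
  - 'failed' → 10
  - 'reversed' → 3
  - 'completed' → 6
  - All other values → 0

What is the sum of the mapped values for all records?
49

Step 1: Apply mapping to each record
Step 2: Count by status:
  'pending': 2 records × 5 = 10
  'failed': 3 records × 10 = 30
  'reversed': 1 records × 3 = 3
  'completed': 1 records × 6 = 6
Step 3: Sum all mapped values = 49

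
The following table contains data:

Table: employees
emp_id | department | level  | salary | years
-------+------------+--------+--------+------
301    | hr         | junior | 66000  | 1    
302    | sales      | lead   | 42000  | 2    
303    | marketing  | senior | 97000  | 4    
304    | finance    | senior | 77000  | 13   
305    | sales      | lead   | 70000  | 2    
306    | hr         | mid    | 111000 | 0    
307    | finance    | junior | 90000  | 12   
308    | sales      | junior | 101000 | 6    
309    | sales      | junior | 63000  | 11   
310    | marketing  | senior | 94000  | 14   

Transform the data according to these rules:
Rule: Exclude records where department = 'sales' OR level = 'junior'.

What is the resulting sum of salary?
379000

Step 1: Find records where department = 'sales' OR level = 'junior'
Step 2: 6 records match, summing to 432000
Step 3: Original sum: 811000
Step 4: Remaining sum = 811000 - 432000 = 379000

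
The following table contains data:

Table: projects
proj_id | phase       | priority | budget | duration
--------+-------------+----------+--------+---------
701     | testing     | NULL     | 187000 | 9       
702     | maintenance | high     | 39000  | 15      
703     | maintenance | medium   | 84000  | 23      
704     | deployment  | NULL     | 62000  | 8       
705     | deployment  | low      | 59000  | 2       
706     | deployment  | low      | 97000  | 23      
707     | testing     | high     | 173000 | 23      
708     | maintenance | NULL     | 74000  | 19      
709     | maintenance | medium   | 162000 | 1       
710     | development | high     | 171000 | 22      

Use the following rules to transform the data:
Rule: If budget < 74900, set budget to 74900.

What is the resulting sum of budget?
1173600

Step 1: 4 records have budget < 74900
Step 2: These records originally summed to 234000
Step 3: After setting to minimum: 4 × 74900 = 299600
Step 4: Unaffected records sum: 874000
Step 5: Final sum = 299600 + 874000 = 1173600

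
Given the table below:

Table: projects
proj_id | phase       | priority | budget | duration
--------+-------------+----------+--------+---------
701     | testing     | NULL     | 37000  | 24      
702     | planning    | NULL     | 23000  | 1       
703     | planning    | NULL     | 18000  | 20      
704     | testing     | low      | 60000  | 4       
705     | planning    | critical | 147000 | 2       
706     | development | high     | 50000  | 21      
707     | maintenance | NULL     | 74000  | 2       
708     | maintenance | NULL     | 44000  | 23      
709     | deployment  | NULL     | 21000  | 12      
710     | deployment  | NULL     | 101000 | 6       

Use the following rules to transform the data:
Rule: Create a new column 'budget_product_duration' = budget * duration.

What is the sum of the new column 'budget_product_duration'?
4873000

Step 1: For each record, compute budget * duration
Example calculations:
  37000 * 24 = 888000
  23000 * 1 = 23000
  18000 * 20 = 360000
  ...
Step 2: Sum all derived values
Step 3: Total = 4873000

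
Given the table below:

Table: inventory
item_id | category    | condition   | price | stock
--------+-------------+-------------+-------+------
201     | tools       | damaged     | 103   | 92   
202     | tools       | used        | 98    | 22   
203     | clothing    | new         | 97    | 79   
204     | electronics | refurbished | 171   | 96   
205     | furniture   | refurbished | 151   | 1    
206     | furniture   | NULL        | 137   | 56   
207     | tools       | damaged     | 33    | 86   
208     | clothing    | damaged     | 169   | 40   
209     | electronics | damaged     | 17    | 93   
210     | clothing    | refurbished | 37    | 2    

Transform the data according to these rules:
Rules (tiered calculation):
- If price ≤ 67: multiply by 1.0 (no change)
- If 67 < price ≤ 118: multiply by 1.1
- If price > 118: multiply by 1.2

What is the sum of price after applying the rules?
1168.4

Step 1: Tier 1 (price ≤ 67): 3 records, sum = 87 × 1.0 = 87.0
Step 2: Tier 2 (67 < price ≤ 118): 3 records, sum = 298 × 1.1 = 327.8
Step 3: Tier 3 (price > 118): 4 records, sum = 628 × 1.2 = 753.6
Step 4: Final sum = 87.0 + 327.8 + 753.6 = 1168.4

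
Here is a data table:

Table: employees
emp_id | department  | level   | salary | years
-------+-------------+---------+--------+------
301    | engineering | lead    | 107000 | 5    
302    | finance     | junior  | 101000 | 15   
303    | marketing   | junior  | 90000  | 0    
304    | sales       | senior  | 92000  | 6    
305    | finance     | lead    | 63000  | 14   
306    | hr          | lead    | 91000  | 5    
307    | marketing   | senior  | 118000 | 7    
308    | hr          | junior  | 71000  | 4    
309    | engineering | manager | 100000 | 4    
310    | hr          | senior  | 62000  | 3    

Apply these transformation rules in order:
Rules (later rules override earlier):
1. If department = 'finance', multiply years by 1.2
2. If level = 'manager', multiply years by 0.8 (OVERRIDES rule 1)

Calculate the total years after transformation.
68.0

Step 1: Rule 2 takes priority for records with level = 'manager'
  - 1 records: 4 × 0.8 = 3.2
Step 2: Rule 1 applies to remaining records with department = 'finance'
  - 2 records: 29 × 1.2 = 34.8
Step 3: Other records unchanged: 30
Step 4: Final sum = 3.2 + 34.8 + 30 = 68.0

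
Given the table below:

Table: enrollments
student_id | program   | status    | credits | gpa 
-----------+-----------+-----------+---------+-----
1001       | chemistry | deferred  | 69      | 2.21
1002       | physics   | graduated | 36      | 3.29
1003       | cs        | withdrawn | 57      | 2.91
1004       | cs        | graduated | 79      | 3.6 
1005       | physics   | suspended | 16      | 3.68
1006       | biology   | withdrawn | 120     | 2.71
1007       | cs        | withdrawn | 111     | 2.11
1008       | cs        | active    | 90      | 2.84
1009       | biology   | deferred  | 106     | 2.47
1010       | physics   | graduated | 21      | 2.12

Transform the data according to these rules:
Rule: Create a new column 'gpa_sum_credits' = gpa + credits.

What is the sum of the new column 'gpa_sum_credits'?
732.94

Step 1: For each record, compute gpa + credits
Example calculations:
  2.21 + 69 = 71.21
  3.29 + 36 = 39.29
  2.91 + 57 = 59.91
  ...
Step 2: Sum all derived values
Step 3: Total = 732.94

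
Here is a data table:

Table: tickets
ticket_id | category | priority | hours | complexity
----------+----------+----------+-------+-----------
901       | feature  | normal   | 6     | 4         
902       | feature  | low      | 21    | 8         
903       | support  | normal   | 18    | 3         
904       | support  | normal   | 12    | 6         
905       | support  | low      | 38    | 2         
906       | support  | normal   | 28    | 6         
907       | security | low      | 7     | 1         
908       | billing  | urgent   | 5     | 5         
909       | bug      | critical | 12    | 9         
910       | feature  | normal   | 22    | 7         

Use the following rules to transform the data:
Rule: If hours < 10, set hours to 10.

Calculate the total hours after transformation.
181

Step 1: 3 records have hours < 10
Step 2: These records originally summed to 18
Step 3: After setting to minimum: 3 × 10 = 30
Step 4: Unaffected records sum: 151
Step 5: Final sum = 30 + 151 = 181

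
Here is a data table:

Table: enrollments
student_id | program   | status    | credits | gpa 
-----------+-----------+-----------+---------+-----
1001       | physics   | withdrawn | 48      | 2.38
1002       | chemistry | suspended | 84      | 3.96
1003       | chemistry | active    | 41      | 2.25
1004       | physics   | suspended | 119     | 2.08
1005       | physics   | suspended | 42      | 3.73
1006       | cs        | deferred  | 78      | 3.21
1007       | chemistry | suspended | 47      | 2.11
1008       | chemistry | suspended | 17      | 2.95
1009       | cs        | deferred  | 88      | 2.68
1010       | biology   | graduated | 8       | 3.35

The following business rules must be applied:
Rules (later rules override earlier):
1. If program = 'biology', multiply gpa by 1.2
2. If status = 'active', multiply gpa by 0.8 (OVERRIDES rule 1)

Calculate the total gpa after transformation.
28.92

Step 1: Rule 2 takes priority for records with status = 'active'
  - 1 records: 2.25 × 0.8 = 1.8
Step 2: Rule 1 applies to remaining records with program = 'biology'
  - 1 records: 3.35 × 1.2 = 4.02
Step 3: Other records unchanged: 23.1
Step 4: Final sum = 1.8 + 4.02 + 23.1 = 28.92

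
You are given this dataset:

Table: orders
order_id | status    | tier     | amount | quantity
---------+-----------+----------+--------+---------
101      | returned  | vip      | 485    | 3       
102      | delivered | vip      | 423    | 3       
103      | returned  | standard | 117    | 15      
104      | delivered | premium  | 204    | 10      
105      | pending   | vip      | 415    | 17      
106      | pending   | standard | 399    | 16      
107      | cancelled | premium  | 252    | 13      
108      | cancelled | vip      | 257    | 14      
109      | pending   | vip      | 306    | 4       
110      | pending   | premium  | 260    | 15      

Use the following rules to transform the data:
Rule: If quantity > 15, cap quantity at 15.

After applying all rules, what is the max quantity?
15

Step 1: Original maximum quantity = 17
Step 2: Apply cap at 15
Step 3: 2 records had quantity > 15 and were capped
Step 4: Maximum after transformation = 15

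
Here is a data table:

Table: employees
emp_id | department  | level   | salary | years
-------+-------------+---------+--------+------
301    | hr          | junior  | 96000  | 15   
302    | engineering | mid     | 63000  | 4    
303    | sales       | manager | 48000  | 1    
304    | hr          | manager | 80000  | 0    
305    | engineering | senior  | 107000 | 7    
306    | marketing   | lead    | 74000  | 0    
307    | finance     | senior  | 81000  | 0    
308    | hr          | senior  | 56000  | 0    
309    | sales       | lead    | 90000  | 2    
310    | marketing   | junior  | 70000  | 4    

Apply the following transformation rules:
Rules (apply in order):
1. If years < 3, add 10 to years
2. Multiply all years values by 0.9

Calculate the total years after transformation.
83.7

Step 1: Apply Rule 1 - Add 10 to records with years < 3
  - 6 records affected: 3 + (6 × 10) = 63
  - Unaffected records: 30
  - Sum after Rule 1: 93
Step 2: Apply Rule 2 - Multiply all by 0.9
  - 93 × 0.9 = 83.7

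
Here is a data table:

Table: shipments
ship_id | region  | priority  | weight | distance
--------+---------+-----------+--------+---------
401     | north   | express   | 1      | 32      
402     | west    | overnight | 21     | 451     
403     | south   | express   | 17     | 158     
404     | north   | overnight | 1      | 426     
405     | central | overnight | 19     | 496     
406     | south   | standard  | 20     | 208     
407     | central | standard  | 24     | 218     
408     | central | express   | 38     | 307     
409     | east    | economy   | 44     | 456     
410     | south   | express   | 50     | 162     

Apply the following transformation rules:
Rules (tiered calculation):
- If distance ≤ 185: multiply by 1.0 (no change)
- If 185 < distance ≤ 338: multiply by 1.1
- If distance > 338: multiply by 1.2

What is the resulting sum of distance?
3353.1

Step 1: Tier 1 (distance ≤ 185): 3 records, sum = 352 × 1.0 = 352.0
Step 2: Tier 2 (185 < distance ≤ 338): 3 records, sum = 733 × 1.1 = 806.3
Step 3: Tier 3 (distance > 338): 4 records, sum = 1829 × 1.2 = 2194.8
Step 4: Final sum = 352.0 + 806.3 + 2194.8 = 3353.1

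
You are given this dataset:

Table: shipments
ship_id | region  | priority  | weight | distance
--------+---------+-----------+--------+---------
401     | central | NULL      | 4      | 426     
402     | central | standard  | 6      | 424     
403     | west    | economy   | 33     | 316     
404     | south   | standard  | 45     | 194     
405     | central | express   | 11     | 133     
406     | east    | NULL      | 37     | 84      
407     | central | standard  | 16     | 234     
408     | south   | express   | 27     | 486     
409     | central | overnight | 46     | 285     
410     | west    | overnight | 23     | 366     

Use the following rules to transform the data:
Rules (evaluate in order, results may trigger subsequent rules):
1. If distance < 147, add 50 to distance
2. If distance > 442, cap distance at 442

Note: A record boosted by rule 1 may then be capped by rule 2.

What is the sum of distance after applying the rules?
3004

Step 1: Apply rule 1 to records with distance < 147
  - 2 records get bonus of 50
  - Of these, 0 records then exceed 442 and get capped
Step 2: Apply rule 2 to records with distance > 442
  - 1 records (original) are capped
Step 3: Calculate final sum = 3004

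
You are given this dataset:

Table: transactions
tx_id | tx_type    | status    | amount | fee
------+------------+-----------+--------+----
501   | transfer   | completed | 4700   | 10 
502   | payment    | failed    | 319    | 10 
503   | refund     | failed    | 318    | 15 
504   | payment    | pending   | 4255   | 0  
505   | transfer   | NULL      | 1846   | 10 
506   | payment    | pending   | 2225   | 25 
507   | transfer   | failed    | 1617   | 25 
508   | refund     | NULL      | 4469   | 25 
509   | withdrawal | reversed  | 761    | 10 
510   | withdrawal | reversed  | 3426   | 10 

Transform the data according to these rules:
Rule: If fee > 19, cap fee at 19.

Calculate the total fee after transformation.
122

Step 1: 3 records have fee > 19
Step 2: These records originally summed to 75
Step 3: After capping: 3 × 19 = 57
Step 4: Unaffected records sum: 65
Step 5: Final sum = 57 + 65 = 122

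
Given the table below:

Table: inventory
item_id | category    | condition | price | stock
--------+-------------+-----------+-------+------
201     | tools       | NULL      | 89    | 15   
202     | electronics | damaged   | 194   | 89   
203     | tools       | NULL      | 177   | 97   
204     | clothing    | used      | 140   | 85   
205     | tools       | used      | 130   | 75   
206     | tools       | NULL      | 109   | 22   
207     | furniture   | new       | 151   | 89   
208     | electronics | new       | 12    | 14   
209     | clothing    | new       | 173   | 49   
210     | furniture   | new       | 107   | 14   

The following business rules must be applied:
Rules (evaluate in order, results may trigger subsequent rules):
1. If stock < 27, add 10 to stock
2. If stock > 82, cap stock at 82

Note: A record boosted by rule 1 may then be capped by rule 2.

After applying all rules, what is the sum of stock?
557

Step 1: Apply rule 1 to records with stock < 27
  - 4 records get bonus of 10
  - Of these, 0 records then exceed 82 and get capped
Step 2: Apply rule 2 to records with stock > 82
  - 4 records (original) are capped
Step 3: Calculate final sum = 557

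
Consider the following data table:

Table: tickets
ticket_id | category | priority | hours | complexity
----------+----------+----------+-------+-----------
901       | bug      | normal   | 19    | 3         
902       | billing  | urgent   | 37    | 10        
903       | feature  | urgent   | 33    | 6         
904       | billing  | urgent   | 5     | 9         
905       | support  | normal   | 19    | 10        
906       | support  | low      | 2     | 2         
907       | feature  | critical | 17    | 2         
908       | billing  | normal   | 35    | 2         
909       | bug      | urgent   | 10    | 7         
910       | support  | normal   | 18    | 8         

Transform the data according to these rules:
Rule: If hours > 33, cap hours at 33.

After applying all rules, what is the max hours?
33

Step 1: Original maximum hours = 37
Step 2: Apply cap at 33
Step 3: 2 records had hours > 33 and were capped
Step 4: Maximum after transformation = 33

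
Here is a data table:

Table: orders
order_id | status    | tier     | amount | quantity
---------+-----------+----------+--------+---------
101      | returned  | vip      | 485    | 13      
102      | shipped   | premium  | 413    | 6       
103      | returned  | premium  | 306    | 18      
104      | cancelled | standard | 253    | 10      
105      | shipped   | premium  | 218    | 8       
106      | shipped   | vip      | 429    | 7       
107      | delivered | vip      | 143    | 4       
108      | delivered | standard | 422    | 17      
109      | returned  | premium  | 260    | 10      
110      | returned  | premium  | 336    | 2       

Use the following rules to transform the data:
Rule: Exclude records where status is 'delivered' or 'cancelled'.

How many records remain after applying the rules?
7

Step 1: Count records to exclude
  - 2 (delivered) + 1 (cancelled) = 3 records
Step 2: Total records: 10
Step 3: Remaining = 10 - 3 = 7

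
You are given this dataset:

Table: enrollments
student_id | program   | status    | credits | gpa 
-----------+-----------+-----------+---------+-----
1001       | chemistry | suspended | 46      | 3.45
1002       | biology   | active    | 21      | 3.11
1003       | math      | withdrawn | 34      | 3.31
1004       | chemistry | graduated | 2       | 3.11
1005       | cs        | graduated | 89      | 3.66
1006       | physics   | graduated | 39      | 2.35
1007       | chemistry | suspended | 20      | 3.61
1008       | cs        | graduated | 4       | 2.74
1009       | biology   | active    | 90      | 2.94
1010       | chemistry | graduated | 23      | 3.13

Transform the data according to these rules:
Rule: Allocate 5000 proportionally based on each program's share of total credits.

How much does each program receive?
biology: 1508.15, chemistry: 1236.41, cs: 1263.59, math: 461.96, physics: 529.89

Step 1: Calculate total credits = 368
Step 2: Calculate each program's proportion:
  biology: 111/368 = 30.16% → 1508.15
  chemistry: 91/368 = 24.73% → 1236.41
  cs: 93/368 = 25.27% → 1263.59
  math: 34/368 = 9.24% → 461.96
  physics: 39/368 = 10.60% → 529.89
Step 3: Verify: sum of allocations ≈ 5000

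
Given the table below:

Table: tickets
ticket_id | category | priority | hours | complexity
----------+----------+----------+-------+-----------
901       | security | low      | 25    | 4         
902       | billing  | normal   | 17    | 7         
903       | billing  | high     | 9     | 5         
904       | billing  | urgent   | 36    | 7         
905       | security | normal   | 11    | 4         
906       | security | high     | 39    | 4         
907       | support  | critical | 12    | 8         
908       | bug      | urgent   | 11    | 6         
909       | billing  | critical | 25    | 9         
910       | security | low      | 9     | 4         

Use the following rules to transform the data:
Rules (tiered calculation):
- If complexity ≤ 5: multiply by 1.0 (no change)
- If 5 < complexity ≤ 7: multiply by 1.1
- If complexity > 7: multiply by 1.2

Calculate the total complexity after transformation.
63.4

Step 1: Tier 1 (complexity ≤ 5): 5 records, sum = 21 × 1.0 = 21.0
Step 2: Tier 2 (5 < complexity ≤ 7): 3 records, sum = 20 × 1.1 = 22.0
Step 3: Tier 3 (complexity > 7): 2 records, sum = 17 × 1.2 = 20.4
Step 4: Final sum = 21.0 + 22.0 + 20.4 = 63.4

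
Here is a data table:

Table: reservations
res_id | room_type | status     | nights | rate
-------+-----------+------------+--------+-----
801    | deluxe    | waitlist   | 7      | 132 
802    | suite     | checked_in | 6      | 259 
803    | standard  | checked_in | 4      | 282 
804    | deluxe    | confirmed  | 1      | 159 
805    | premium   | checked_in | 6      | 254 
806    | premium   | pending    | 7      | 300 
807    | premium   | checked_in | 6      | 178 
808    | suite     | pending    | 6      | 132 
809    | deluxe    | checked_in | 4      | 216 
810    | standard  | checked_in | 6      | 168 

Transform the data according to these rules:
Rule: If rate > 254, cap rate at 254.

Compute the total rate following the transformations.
2001

Step 1: 3 records have rate > 254
Step 2: These records originally summed to 841
Step 3: After capping: 3 × 254 = 762
Step 4: Unaffected records sum: 1239
Step 5: Final sum = 762 + 1239 = 2001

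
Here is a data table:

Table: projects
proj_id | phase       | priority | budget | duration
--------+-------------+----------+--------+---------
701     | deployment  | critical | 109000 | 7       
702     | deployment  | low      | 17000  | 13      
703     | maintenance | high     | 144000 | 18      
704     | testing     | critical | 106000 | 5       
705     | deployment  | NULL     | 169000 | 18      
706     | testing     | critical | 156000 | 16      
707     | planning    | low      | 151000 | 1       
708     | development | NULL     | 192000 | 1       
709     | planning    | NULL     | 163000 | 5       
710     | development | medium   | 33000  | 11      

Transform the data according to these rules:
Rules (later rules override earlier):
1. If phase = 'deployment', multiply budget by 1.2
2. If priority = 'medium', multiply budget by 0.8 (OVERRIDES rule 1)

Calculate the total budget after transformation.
1292400.0

Step 1: Rule 2 takes priority for records with priority = 'medium'
  - 1 records: 33000 × 0.8 = 26400.0
Step 2: Rule 1 applies to remaining records with phase = 'deployment'
  - 3 records: 295000 × 1.2 = 354000.0
Step 3: Other records unchanged: 912000
Step 4: Final sum = 26400.0 + 354000.0 + 912000 = 1292400.0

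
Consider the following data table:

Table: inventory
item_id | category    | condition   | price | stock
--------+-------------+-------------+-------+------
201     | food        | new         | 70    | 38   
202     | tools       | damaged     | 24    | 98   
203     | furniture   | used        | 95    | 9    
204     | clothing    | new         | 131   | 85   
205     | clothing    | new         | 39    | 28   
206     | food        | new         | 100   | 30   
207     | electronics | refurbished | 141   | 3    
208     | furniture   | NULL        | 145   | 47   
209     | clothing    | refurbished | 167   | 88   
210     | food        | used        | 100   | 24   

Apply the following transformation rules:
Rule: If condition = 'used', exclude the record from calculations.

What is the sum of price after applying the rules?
817

Step 1: Identify records where condition = 'used'
Step 2: The excluded records sum to 195
Step 3: Original total price = 1012
Step 4: Remaining total = 1012 - 195 = 817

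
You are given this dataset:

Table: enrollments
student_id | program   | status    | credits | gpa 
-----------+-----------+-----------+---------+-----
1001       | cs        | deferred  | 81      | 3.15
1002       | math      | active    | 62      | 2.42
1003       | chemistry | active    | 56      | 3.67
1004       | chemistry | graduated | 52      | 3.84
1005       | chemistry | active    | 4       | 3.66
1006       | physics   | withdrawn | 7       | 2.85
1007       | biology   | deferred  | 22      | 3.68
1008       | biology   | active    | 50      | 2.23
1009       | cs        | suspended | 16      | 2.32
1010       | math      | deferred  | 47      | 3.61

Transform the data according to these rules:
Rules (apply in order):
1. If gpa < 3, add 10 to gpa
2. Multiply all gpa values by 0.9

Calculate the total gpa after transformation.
64.29

Step 1: Apply Rule 1 - Add 10 to records with gpa < 3
  - 4 records affected: 9.82 + (4 × 10) = 49.82
  - Unaffected records: 21.61
  - Sum after Rule 1: 71.43
Step 2: Apply Rule 2 - Multiply all by 0.9
  - 71.43 × 0.9 = 64.29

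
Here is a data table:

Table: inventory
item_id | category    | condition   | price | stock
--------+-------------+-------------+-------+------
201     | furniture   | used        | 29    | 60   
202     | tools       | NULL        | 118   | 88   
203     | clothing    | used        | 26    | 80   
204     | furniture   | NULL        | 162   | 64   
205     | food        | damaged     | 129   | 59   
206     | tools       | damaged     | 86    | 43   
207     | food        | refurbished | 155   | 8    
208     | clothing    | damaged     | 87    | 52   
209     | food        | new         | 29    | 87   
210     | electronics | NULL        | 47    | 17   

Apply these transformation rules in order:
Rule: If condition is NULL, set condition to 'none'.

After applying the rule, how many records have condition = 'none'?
3

Step 1: Count records where condition IS NULL
Step 2: Found 3 records with NULL condition
Step 3: These records will have condition set to 'none'
Step 4: Records already having condition = 'none': 0
Step 5: Answer: 3 + 0 = 3 records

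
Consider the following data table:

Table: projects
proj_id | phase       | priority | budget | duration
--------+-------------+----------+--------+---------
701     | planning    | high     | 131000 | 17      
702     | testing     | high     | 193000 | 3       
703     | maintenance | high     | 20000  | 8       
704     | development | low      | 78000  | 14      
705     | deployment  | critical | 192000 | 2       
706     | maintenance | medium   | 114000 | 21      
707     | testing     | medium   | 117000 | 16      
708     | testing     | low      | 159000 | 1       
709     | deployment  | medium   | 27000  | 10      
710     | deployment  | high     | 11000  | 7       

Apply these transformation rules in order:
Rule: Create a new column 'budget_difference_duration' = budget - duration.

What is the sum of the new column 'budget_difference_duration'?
1041901

Step 1: For each record, compute budget - duration
Example calculations:
  131000 - 17 = 130983
  193000 - 3 = 192997
  20000 - 8 = 19992
  ...
Step 2: Sum all derived values
Step 3: Total = 1041901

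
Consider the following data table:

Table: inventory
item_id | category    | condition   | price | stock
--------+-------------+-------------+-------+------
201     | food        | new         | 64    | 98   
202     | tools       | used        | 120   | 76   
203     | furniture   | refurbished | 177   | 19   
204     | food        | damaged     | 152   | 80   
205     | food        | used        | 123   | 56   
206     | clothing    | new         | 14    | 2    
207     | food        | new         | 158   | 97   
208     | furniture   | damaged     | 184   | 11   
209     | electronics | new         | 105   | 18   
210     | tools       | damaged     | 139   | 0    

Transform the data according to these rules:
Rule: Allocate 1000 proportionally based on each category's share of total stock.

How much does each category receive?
clothing: 4.38, electronics: 39.39, food: 724.29, furniture: 65.65, tools: 166.3

Step 1: Calculate total stock = 457
Step 2: Calculate each category's proportion:
  clothing: 2/457 = 0.44% → 4.38
  electronics: 18/457 = 3.94% → 39.39
  food: 331/457 = 72.43% → 724.29
  furniture: 30/457 = 6.56% → 65.65
  tools: 76/457 = 16.63% → 166.3
Step 3: Verify: sum of allocations ≈ 1000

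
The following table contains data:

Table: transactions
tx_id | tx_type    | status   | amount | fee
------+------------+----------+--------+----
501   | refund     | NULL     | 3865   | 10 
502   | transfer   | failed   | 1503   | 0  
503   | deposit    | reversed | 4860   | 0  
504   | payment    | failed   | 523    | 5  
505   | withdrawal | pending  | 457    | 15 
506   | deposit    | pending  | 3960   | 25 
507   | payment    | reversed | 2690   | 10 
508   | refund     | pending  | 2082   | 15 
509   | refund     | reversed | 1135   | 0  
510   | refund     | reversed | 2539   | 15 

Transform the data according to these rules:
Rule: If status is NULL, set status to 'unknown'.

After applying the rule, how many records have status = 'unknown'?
1

Step 1: Count records where status IS NULL
Step 2: Found 1 records with NULL status
Step 3: These records will have status set to 'unknown'
Step 4: Records already having status = 'unknown': 0
Step 5: Answer: 1 + 0 = 1 records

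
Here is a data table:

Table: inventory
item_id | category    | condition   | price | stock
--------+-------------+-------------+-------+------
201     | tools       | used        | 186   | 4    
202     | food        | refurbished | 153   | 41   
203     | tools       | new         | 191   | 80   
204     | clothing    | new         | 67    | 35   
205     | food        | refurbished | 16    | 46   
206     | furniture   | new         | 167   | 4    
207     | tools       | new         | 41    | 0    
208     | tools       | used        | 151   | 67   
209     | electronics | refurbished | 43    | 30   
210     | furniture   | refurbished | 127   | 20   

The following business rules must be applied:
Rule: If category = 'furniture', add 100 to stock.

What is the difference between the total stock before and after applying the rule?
200

Step 1: Original sum of stock = 327
Step 2: 2 records have category = 'furniture'
Step 3: Each affected record changes by 100
Step 4: Total change = 2 × 100 = 200
Step 5: New sum = 327 + 200 = 527
Step 6: Difference = |527 - 327| = 200
        (Sum increased by 200)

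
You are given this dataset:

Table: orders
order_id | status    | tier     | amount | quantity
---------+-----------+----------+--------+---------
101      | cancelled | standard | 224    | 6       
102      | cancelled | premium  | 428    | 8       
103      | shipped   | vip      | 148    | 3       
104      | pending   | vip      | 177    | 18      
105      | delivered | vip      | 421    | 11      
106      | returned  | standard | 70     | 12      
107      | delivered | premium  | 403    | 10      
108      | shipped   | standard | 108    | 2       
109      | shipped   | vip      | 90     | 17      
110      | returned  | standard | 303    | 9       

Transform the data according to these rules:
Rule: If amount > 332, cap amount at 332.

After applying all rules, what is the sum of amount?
2116

Step 1: 3 records have amount > 332
Step 2: These records originally summed to 1252
Step 3: After capping: 3 × 332 = 996
Step 4: Unaffected records sum: 1120
Step 5: Final sum = 996 + 1120 = 2116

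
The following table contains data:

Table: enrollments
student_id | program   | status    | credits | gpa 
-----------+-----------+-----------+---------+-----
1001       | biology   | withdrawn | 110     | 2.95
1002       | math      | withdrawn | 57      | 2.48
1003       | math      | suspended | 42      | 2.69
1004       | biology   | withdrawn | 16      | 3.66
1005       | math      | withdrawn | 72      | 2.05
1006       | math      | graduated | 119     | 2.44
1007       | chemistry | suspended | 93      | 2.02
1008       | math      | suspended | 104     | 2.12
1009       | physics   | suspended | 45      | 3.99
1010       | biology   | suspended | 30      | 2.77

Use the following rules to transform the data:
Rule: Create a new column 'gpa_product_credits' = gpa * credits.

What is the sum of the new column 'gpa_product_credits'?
1746.35

Step 1: For each record, compute gpa * credits
Example calculations:
  2.95 * 110 = 324.5
  2.48 * 57 = 141.36
  2.69 * 42 = 112.98
  ...
Step 2: Sum all derived values
Step 3: Total = 1746.35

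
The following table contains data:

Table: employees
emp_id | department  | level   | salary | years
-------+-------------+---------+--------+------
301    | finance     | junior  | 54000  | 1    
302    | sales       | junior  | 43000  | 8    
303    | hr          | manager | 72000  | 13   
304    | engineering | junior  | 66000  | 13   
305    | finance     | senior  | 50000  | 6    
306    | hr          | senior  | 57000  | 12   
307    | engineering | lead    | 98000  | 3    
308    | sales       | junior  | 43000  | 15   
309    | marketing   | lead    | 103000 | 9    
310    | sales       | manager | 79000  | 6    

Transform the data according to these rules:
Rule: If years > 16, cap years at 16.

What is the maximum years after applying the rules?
15

Step 1: Original maximum years = 15
Step 2: Check cap of 16 against maximum
Step 3: No records exceed the cap (max 15 <= cap 16), so no capping applies
Step 4: Maximum after transformation = 15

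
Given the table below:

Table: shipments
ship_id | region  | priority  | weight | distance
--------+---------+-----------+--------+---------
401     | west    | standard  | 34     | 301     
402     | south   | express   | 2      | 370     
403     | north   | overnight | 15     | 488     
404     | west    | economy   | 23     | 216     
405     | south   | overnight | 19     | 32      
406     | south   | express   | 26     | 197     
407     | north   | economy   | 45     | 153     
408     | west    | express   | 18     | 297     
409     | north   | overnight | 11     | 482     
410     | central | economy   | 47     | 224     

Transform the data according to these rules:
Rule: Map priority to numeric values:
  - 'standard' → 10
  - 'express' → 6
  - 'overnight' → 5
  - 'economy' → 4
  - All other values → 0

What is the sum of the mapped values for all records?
55

Step 1: Apply mapping to each record
Step 2: Count by status:
  'standard': 1 records × 10 = 10
  'express': 3 records × 6 = 18
  'overnight': 3 records × 5 = 15
  'economy': 3 records × 4 = 12
Step 3: Sum all mapped values = 55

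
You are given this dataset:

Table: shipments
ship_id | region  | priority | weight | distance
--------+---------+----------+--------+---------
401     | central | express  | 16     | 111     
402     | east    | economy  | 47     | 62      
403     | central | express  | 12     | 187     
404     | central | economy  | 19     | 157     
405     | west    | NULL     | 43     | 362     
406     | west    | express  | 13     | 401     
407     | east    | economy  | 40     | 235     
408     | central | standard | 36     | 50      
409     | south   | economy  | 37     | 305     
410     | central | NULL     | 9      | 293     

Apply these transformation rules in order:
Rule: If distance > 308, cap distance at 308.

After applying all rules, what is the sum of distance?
2016

Step 1: 2 records have distance > 308
Step 2: These records originally summed to 763
Step 3: After capping: 2 × 308 = 616
Step 4: Unaffected records sum: 1400
Step 5: Final sum = 616 + 1400 = 2016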